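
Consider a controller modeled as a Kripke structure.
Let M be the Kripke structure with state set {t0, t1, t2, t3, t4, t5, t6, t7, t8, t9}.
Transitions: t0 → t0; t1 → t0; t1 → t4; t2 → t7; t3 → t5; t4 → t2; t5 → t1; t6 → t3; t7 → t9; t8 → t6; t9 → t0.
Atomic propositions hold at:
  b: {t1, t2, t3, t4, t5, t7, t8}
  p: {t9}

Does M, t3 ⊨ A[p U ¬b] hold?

No

Sat(¬b) = {t0, t6, t9}
A[p U ¬b]: least fixpoint, start Z0 = Sat(¬b) = {t0, t6, t9}, add states in Sat(p) with every successor in Z. Already a fixed point.
Sat(A[p U ¬b]) = {t0, t6, t9}
t3 ∉ Sat(A[p U ¬b]) = {t0, t6, t9}, so the formula does not hold at t3.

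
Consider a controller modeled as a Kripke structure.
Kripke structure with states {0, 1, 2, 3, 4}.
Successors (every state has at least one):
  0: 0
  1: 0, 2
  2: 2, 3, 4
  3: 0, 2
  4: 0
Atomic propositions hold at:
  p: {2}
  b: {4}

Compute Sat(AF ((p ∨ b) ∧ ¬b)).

{2}

Sat(p ∨ b) = {2, 4}
Sat(¬b) = {0, 1, 2, 3}
Sat((p ∨ b) ∧ ¬b) = {2}
AF ((p ∨ b) ∧ ¬b): least fixpoint, start Z0 = {2}, add states with every successor in Z. Already a fixed point.
Sat(AF ((p ∨ b) ∧ ¬b)) = {2}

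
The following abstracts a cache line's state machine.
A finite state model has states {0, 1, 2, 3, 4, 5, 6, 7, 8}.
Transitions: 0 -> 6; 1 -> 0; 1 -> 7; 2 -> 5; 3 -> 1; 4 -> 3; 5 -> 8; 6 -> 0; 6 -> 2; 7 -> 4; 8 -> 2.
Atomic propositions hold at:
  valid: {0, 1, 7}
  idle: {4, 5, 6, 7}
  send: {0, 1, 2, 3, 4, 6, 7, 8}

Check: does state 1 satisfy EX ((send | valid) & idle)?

Sat(send | valid) = {0, 1, 2, 3, 4, 6, 7, 8}
Sat((send | valid) & idle) = {4, 6, 7}
Sat(EX ((send | valid) & idle)) = {s : some successor in {4, 6, 7}} = {0, 1, 7}
1 ∈ Sat(EX ((send | valid) & idle)) = {0, 1, 7}, so the formula holds at 1.

Yes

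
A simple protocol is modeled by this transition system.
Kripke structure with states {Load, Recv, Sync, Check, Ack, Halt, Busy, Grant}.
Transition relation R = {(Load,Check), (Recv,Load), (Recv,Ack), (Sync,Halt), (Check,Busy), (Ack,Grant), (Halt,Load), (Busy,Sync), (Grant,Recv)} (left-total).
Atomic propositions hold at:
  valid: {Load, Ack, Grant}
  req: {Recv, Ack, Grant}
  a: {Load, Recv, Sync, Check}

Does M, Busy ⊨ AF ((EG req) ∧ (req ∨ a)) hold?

No

EG req: greatest fixpoint, start Z0 = {Recv, Ack, Grant}, keep only states in Sat with some successor in Z. Already a fixed point.
Sat(EG req) = {Recv, Ack, Grant}
Sat(req ∨ a) = {Load, Recv, Sync, Check, Ack, Grant}
Sat((EG req) ∧ (req ∨ a)) = {Recv, Ack, Grant}
AF ((EG req) ∧ (req ∨ a)): least fixpoint, start Z0 = {Recv, Ack, Grant}, add states with every successor in Z. Already a fixed point.
Sat(AF ((EG req) ∧ (req ∨ a))) = {Recv, Ack, Grant}
Busy ∉ Sat(AF ((EG req) ∧ (req ∨ a))) = {Recv, Ack, Grant}, so the formula does not hold at Busy.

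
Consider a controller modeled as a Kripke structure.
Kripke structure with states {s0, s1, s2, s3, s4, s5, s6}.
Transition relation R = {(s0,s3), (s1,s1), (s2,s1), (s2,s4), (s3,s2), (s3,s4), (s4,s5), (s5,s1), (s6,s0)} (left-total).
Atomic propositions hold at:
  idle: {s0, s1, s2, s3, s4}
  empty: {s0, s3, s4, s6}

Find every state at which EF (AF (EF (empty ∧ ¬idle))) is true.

{s6}

Sat(¬idle) = {s5, s6}
Sat(empty ∧ ¬idle) = {s6}
EF (empty ∧ ¬idle): least fixpoint, start Z0 = {s6}, add states with some successor in Z. Already a fixed point.
Sat(EF (empty ∧ ¬idle)) = {s6}
AF (EF (empty ∧ ¬idle)): least fixpoint, start Z0 = {s6}, add states with every successor in Z. Already a fixed point.
Sat(AF (EF (empty ∧ ¬idle))) = {s6}
EF (AF (EF (empty ∧ ¬idle))): least fixpoint, start Z0 = {s6}, add states with some successor in Z. Already a fixed point.
Sat(EF (AF (EF (empty ∧ ¬idle)))) = {s6}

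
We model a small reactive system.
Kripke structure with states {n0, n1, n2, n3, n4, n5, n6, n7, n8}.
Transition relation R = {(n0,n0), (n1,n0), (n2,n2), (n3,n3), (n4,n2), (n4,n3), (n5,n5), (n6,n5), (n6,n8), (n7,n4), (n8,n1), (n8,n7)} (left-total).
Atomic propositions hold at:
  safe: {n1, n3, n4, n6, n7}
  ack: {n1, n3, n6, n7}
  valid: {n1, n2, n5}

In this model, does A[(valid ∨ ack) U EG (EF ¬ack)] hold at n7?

Yes

Sat(valid ∨ ack) = {n1, n2, n3, n5, n6, n7}
Sat(¬ack) = {n0, n2, n4, n5, n8}
EF ¬ack: least fixpoint, start Z0 = {n0, n2, n4, n5, n8}, add states with some successor in Z. Z1 = {n0, n1, n2, n4, n5, n6, n7, n8}; fixed.
Sat(EF ¬ack) = {n0, n1, n2, n4, n5, n6, n7, n8}
EG (EF ¬ack): greatest fixpoint, start Z0 = {n0, n1, n2, n4, n5, n6, n7, n8}, keep only states in Sat with some successor in Z. Already a fixed point.
Sat(EG (EF ¬ack)) = {n0, n1, n2, n4, n5, n6, n7, n8}
A[(valid ∨ ack) U EG (EF ¬ack)]: least fixpoint, start Z0 = Sat(EG (EF ¬ack)) = {n0, n1, n2, n4, n5, n6, n7, n8}, add states in Sat(valid ∨ ack) with every successor in Z. Already a fixed point.
Sat(A[(valid ∨ ack) U EG (EF ¬ack)]) = {n0, n1, n2, n4, n5, n6, n7, n8}
n7 ∈ Sat(A[(valid ∨ ack) U EG (EF ¬ack)]) = {n0, n1, n2, n4, n5, n6, n7, n8}, so the formula holds at n7.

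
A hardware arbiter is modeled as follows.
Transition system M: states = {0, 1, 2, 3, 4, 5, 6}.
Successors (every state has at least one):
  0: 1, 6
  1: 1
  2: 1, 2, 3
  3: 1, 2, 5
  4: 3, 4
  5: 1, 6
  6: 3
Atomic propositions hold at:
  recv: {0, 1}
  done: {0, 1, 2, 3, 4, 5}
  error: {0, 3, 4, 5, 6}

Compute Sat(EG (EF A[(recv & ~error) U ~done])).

{0, 2, 3, 4, 5, 6}

Sat(~error) = {1, 2}
Sat(recv & ~error) = {1}
Sat(~done) = {6}
A[(recv & ~error) U ~done]: least fixpoint, start Z0 = Sat(~done) = {6}, add states in Sat(recv & ~error) with every successor in Z. Already a fixed point.
Sat(A[(recv & ~error) U ~done]) = {6}
EF A[(recv & ~error) U ~done]: least fixpoint, start Z0 = {6}, add states with some successor in Z. Z1 = {0, 5, 6}; Z2 = {0, 3, 5, 6}; Z3 = {0, 2, 3, 4, 5, 6}; fixed.
Sat(EF A[(recv & ~error) U ~done]) = {0, 2, 3, 4, 5, 6}
EG (EF A[(recv & ~error) U ~done]): greatest fixpoint, start Z0 = {0, 2, 3, 4, 5, 6}, keep only states in Sat with some successor in Z. Already a fixed point.
Sat(EG (EF A[(recv & ~error) U ~done])) = {0, 2, 3, 4, 5, 6}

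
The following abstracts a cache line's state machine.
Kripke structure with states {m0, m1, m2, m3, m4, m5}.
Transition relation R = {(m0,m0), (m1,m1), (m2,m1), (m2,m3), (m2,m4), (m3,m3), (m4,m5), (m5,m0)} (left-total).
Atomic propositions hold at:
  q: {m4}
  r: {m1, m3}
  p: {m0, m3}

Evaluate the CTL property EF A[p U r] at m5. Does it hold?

No

A[p U r]: least fixpoint, start Z0 = Sat(r) = {m1, m3}, add states in Sat(p) with every successor in Z. Already a fixed point.
Sat(A[p U r]) = {m1, m3}
EF A[p U r]: least fixpoint, start Z0 = {m1, m3}, add states with some successor in Z. Z1 = {m1, m2, m3}; fixed.
Sat(EF A[p U r]) = {m1, m2, m3}
m5 ∉ Sat(EF A[p U r]) = {m1, m2, m3}, so the formula does not hold at m5.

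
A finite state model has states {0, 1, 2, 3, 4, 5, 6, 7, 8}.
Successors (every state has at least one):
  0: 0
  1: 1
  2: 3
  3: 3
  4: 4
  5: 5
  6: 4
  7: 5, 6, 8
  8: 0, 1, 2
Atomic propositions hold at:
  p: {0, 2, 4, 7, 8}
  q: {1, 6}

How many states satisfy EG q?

EG q: greatest fixpoint, start Z0 = {1, 6}, keep only states in Sat with some successor in Z. Z1 = {1}; fixed.
Sat(EG q) = {1}
|Sat(EG q)| = |{1}| = 1.

1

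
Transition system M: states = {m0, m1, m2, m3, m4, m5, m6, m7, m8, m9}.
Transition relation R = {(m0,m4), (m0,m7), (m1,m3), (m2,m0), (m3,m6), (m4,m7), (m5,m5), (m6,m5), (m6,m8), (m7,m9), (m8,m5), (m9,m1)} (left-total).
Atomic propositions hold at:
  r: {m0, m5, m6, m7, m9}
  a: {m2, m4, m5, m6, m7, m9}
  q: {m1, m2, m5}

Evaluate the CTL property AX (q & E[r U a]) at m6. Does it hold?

E[r U a]: least fixpoint, start Z0 = Sat(a) = {m2, m4, m5, m6, m7, m9}, add states in Sat(r) with some successor in Z. Z1 = {m0, m2, m4, m5, m6, m7, m9}; fixed.
Sat(E[r U a]) = {m0, m2, m4, m5, m6, m7, m9}
Sat(q & E[r U a]) = {m2, m5}
Sat(AX (q & E[r U a])) = {s : every successor in {m2, m5}} = {m5, m8}
m6 ∉ Sat(AX (q & E[r U a])) = {m5, m8}, so the formula does not hold at m6.

No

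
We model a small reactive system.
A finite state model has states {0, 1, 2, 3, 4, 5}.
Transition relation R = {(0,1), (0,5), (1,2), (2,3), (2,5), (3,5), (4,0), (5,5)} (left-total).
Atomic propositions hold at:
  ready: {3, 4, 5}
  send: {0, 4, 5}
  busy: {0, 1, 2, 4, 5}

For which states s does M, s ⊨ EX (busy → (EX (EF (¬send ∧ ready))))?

{0, 1, 2, 4}

Sat(¬send) = {1, 2, 3}
Sat(¬send ∧ ready) = {3}
EF (¬send ∧ ready): least fixpoint, start Z0 = {3}, add states with some successor in Z. Z1 = {2, 3}; Z2 = {1, 2, 3}; Z3 = {0, 1, 2, 3}; Z4 = {0, 1, 2, 3, 4}; fixed.
Sat(EF (¬send ∧ ready)) = {0, 1, 2, 3, 4}
Sat(EX (EF (¬send ∧ ready))) = {s : some successor in {0, 1, 2, 3, 4}} = {0, 1, 2, 4}
Sat(busy → (EX (EF (¬send ∧ ready)))) = {0, 1, 2, 3, 4}
Sat(EX (busy → (EX (EF (¬send ∧ ready))))) = {s : some successor in {0, 1, 2, 3, 4}} = {0, 1, 2, 4}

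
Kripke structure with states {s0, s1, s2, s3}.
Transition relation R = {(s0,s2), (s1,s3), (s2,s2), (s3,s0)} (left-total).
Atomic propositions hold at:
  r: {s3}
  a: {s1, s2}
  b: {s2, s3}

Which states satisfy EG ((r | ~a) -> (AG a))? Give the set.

Sat(~a) = {s0, s3}
Sat(r | ~a) = {s0, s3}
AG a: greatest fixpoint, start Z0 = {s1, s2}, keep only states in Sat with every successor in Z. Z1 = {s2}; fixed.
Sat(AG a) = {s2}
Sat((r | ~a) -> (AG a)) = {s1, s2}
EG ((r | ~a) -> (AG a)): greatest fixpoint, start Z0 = {s1, s2}, keep only states in Sat with some successor in Z. Z1 = {s2}; fixed.
Sat(EG ((r | ~a) -> (AG a))) = {s2}

{s2}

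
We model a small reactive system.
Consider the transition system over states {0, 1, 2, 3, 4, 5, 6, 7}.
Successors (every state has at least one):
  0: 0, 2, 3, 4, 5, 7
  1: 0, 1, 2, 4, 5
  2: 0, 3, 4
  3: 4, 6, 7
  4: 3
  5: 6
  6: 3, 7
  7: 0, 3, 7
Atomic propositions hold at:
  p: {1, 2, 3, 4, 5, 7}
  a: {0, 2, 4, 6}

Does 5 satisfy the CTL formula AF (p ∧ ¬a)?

Yes

Sat(¬a) = {1, 3, 5, 7}
Sat(p ∧ ¬a) = {1, 3, 5, 7}
AF (p ∧ ¬a): least fixpoint, start Z0 = {1, 3, 5, 7}, add states with every successor in Z. Z1 = {1, 3, 4, 5, 6, 7}; fixed.
Sat(AF (p ∧ ¬a)) = {1, 3, 4, 5, 6, 7}
5 ∈ Sat(AF (p ∧ ¬a)) = {1, 3, 4, 5, 6, 7}, so the formula holds at 5.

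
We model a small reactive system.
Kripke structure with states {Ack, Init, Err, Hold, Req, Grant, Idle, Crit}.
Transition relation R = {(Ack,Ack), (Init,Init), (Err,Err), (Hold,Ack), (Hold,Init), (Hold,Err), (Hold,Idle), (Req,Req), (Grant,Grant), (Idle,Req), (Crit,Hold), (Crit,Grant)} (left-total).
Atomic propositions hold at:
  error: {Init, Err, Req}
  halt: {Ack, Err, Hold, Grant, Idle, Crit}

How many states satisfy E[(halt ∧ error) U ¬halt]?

2

Sat(halt ∧ error) = {Err}
Sat(¬halt) = {Init, Req}
E[(halt ∧ error) U ¬halt]: least fixpoint, start Z0 = Sat(¬halt) = {Init, Req}, add states in Sat(halt ∧ error) with some successor in Z. Already a fixed point.
Sat(E[(halt ∧ error) U ¬halt]) = {Init, Req}
|Sat(E[(halt ∧ error) U ¬halt])| = |{Init, Req}| = 2.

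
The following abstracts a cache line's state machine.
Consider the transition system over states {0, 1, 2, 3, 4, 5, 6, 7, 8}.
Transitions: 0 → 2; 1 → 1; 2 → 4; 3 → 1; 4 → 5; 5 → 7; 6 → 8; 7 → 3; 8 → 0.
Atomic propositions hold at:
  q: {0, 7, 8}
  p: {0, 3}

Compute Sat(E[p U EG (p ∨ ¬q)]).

{1, 3}

Sat(¬q) = {1, 2, 3, 4, 5, 6}
Sat(p ∨ ¬q) = {0, 1, 2, 3, 4, 5, 6}
EG (p ∨ ¬q): greatest fixpoint, start Z0 = {0, 1, 2, 3, 4, 5, 6}, keep only states in Sat with some successor in Z. Z1 = {0, 1, 2, 3, 4}; Z2 = {0, 1, 2, 3}; Z3 = {0, 1, 3}; Z4 = {1, 3}; fixed.
Sat(EG (p ∨ ¬q)) = {1, 3}
E[p U EG (p ∨ ¬q)]: least fixpoint, start Z0 = Sat(EG (p ∨ ¬q)) = {1, 3}, add states in Sat(p) with some successor in Z. Already a fixed point.
Sat(E[p U EG (p ∨ ¬q)]) = {1, 3}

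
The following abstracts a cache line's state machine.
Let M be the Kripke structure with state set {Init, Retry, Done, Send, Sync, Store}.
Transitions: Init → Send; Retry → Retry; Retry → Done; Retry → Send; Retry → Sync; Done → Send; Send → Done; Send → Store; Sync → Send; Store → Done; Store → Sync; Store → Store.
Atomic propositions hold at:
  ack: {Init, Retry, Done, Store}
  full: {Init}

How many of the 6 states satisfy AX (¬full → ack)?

Sat(¬full) = {Retry, Done, Send, Sync, Store}
Sat(¬full → ack) = {Init, Retry, Done, Store}
Sat(AX (¬full → ack)) = {s : every successor in {Init, Retry, Done, Store}} = {Send}
|Sat(AX (¬full → ack))| = |{Send}| = 1.

1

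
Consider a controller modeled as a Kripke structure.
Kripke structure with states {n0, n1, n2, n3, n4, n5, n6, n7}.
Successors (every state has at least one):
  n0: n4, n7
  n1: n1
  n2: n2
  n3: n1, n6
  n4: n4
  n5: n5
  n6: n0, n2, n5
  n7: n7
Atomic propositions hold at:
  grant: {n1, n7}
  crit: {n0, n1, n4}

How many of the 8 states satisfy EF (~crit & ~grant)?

4

Sat(~crit) = {n2, n3, n5, n6, n7}
Sat(~grant) = {n0, n2, n3, n4, n5, n6}
Sat(~crit & ~grant) = {n2, n3, n5, n6}
EF (~crit & ~grant): least fixpoint, start Z0 = {n2, n3, n5, n6}, add states with some successor in Z. Already a fixed point.
Sat(EF (~crit & ~grant)) = {n2, n3, n5, n6}
|Sat(EF (~crit & ~grant))| = |{n2, n3, n5, n6}| = 4.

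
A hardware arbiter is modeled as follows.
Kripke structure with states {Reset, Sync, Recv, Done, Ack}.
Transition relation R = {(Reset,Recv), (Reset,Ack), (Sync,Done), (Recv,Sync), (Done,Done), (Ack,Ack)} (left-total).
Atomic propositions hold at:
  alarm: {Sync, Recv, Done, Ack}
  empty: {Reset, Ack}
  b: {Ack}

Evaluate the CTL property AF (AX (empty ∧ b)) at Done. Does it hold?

Sat(empty ∧ b) = {Ack}
Sat(AX (empty ∧ b)) = {s : every successor in {Ack}} = {Ack}
AF (AX (empty ∧ b)): least fixpoint, start Z0 = {Ack}, add states with every successor in Z. Already a fixed point.
Sat(AF (AX (empty ∧ b))) = {Ack}
Done ∉ Sat(AF (AX (empty ∧ b))) = {Ack}, so the formula does not hold at Done.

No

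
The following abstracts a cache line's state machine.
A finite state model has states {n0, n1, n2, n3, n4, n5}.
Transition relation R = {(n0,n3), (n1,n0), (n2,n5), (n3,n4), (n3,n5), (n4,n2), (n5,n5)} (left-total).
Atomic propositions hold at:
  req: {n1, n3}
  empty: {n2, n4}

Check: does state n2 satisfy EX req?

Sat(EX req) = {s : some successor in {n1, n3}} = {n0}
n2 ∉ Sat(EX req) = {n0}, so the formula does not hold at n2.

No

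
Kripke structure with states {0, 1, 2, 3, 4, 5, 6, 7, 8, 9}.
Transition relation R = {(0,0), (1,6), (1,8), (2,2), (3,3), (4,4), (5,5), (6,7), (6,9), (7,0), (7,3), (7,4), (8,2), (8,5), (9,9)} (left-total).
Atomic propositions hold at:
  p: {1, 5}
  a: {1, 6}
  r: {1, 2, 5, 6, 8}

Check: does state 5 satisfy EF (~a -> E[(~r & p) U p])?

Sat(~a) = {0, 2, 3, 4, 5, 7, 8, 9}
Sat(~r) = {0, 3, 4, 7, 9}
Sat(~r & p) = ∅
E[(~r & p) U p]: least fixpoint, start Z0 = Sat(p) = {1, 5}, add states in Sat(~r & p) with some successor in Z. Already a fixed point.
Sat(E[(~r & p) U p]) = {1, 5}
Sat(~a -> E[(~r & p) U p]) = {1, 5, 6}
EF (~a -> E[(~r & p) U p]): least fixpoint, start Z0 = {1, 5, 6}, add states with some successor in Z. Z1 = {1, 5, 6, 8}; fixed.
Sat(EF (~a -> E[(~r & p) U p])) = {1, 5, 6, 8}
5 ∈ Sat(EF (~a -> E[(~r & p) U p])) = {1, 5, 6, 8}, so the formula holds at 5.

Yes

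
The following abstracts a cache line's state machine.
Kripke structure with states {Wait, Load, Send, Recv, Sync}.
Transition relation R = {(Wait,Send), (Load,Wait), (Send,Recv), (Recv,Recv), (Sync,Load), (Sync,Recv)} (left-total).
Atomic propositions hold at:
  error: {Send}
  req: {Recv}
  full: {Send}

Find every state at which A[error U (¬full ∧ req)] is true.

{Send, Recv}

Sat(¬full) = {Wait, Load, Recv, Sync}
Sat(¬full ∧ req) = {Recv}
A[error U (¬full ∧ req)]: least fixpoint, start Z0 = Sat((¬full ∧ req)) = {Recv}, add states in Sat(error) with every successor in Z. Z1 = {Send, Recv}; fixed.
Sat(A[error U (¬full ∧ req)]) = {Send, Recv}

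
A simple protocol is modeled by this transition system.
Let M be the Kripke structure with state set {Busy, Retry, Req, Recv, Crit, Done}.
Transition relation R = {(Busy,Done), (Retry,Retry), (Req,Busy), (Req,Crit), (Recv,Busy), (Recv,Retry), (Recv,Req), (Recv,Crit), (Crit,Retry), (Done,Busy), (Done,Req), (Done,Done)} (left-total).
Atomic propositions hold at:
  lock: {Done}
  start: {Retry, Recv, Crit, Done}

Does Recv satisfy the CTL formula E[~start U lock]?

Sat(~start) = {Busy, Req}
E[~start U lock]: least fixpoint, start Z0 = Sat(lock) = {Done}, add states in Sat(~start) with some successor in Z. Z1 = {Busy, Done}; Z2 = {Busy, Req, Done}; fixed.
Sat(E[~start U lock]) = {Busy, Req, Done}
Recv ∉ Sat(E[~start U lock]) = {Busy, Req, Done}, so the formula does not hold at Recv.

No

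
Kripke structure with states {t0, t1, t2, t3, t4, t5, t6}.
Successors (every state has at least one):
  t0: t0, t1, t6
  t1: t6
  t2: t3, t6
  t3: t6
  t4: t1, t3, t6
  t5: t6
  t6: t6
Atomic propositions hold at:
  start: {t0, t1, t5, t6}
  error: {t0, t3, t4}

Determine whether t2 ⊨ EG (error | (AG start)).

No

AG start: greatest fixpoint, start Z0 = {t0, t1, t5, t6}, keep only states in Sat with every successor in Z. Already a fixed point.
Sat(AG start) = {t0, t1, t5, t6}
Sat(error | (AG start)) = {t0, t1, t3, t4, t5, t6}
EG (error | (AG start)): greatest fixpoint, start Z0 = {t0, t1, t3, t4, t5, t6}, keep only states in Sat with some successor in Z. Already a fixed point.
Sat(EG (error | (AG start))) = {t0, t1, t3, t4, t5, t6}
t2 ∉ Sat(EG (error | (AG start))) = {t0, t1, t3, t4, t5, t6}, so the formula does not hold at t2.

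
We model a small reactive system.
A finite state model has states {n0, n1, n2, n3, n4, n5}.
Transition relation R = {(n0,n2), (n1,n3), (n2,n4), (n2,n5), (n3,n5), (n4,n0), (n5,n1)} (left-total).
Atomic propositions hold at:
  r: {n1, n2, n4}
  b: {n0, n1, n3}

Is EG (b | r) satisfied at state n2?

Yes

Sat(b | r) = {n0, n1, n2, n3, n4}
EG (b | r): greatest fixpoint, start Z0 = {n0, n1, n2, n3, n4}, keep only states in Sat with some successor in Z. Z1 = {n0, n1, n2, n4}; Z2 = {n0, n2, n4}; fixed.
Sat(EG (b | r)) = {n0, n2, n4}
n2 ∈ Sat(EG (b | r)) = {n0, n2, n4}, so the formula holds at n2.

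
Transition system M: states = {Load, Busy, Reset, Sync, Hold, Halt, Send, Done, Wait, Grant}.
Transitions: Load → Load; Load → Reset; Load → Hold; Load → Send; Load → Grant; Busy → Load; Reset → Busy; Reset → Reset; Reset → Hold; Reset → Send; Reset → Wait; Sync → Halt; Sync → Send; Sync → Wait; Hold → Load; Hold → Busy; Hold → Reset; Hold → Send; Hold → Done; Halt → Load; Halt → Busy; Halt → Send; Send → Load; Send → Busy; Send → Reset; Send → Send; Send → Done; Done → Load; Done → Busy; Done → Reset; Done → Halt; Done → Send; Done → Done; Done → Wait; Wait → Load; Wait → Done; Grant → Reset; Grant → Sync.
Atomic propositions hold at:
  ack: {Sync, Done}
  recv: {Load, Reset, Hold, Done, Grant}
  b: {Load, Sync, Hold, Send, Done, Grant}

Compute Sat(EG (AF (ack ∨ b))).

{Load, Busy, Sync, Hold, Halt, Send, Done, Wait, Grant}

Sat(ack ∨ b) = {Load, Sync, Hold, Send, Done, Grant}
AF (ack ∨ b): least fixpoint, start Z0 = {Load, Sync, Hold, Send, Done, Grant}, add states with every successor in Z. Z1 = {Load, Busy, Sync, Hold, Send, Done, Wait, Grant}; Z2 = {Load, Busy, Sync, Hold, Halt, Send, Done, Wait, Grant}; fixed.
Sat(AF (ack ∨ b)) = {Load, Busy, Sync, Hold, Halt, Send, Done, Wait, Grant}
EG (AF (ack ∨ b)): greatest fixpoint, start Z0 = {Load, Busy, Sync, Hold, Halt, Send, Done, Wait, Grant}, keep only states in Sat with some successor in Z. Already a fixed point.
Sat(EG (AF (ack ∨ b))) = {Load, Busy, Sync, Hold, Halt, Send, Done, Wait, Grant}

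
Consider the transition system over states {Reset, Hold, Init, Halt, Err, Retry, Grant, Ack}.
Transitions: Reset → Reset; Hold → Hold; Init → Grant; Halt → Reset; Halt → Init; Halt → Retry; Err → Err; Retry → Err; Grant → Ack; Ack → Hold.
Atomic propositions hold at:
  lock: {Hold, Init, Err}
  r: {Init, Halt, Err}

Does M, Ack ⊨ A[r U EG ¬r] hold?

Yes

Sat(¬r) = {Reset, Hold, Retry, Grant, Ack}
EG ¬r: greatest fixpoint, start Z0 = {Reset, Hold, Retry, Grant, Ack}, keep only states in Sat with some successor in Z. Z1 = {Reset, Hold, Grant, Ack}; fixed.
Sat(EG ¬r) = {Reset, Hold, Grant, Ack}
A[r U EG ¬r]: least fixpoint, start Z0 = Sat(EG ¬r) = {Reset, Hold, Grant, Ack}, add states in Sat(r) with every successor in Z. Z1 = {Reset, Hold, Init, Grant, Ack}; fixed.
Sat(A[r U EG ¬r]) = {Reset, Hold, Init, Grant, Ack}
Ack ∈ Sat(A[r U EG ¬r]) = {Reset, Hold, Init, Grant, Ack}, so the formula holds at Ack.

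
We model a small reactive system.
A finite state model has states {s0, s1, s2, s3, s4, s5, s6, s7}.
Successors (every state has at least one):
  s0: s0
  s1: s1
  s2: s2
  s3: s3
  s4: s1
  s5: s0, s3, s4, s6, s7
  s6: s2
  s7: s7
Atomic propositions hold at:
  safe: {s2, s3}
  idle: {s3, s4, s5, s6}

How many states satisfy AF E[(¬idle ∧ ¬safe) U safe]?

3

Sat(¬idle) = {s0, s1, s2, s7}
Sat(¬safe) = {s0, s1, s4, s5, s6, s7}
Sat(¬idle ∧ ¬safe) = {s0, s1, s7}
E[(¬idle ∧ ¬safe) U safe]: least fixpoint, start Z0 = Sat(safe) = {s2, s3}, add states in Sat(¬idle ∧ ¬safe) with some successor in Z. Already a fixed point.
Sat(E[(¬idle ∧ ¬safe) U safe]) = {s2, s3}
AF E[(¬idle ∧ ¬safe) U safe]: least fixpoint, start Z0 = {s2, s3}, add states with every successor in Z. Z1 = {s2, s3, s6}; fixed.
Sat(AF E[(¬idle ∧ ¬safe) U safe]) = {s2, s3, s6}
|Sat(AF E[(¬idle ∧ ¬safe) U safe])| = |{s2, s3, s6}| = 3.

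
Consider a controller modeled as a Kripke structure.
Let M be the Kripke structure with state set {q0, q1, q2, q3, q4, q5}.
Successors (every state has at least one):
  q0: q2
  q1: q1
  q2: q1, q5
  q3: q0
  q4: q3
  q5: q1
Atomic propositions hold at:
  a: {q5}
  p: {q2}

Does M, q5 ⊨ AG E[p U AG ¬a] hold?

No

Sat(¬a) = {q0, q1, q2, q3, q4}
AG ¬a: greatest fixpoint, start Z0 = {q0, q1, q2, q3, q4}, keep only states in Sat with every successor in Z. Z1 = {q0, q1, q3, q4}; Z2 = {q1, q3, q4}; Z3 = {q1, q4}; Z4 = {q1}; fixed.
Sat(AG ¬a) = {q1}
E[p U AG ¬a]: least fixpoint, start Z0 = Sat(AG ¬a) = {q1}, add states in Sat(p) with some successor in Z. Z1 = {q1, q2}; fixed.
Sat(E[p U AG ¬a]) = {q1, q2}
AG E[p U AG ¬a]: greatest fixpoint, start Z0 = {q1, q2}, keep only states in Sat with every successor in Z. Z1 = {q1}; fixed.
Sat(AG E[p U AG ¬a]) = {q1}
q5 ∉ Sat(AG E[p U AG ¬a]) = {q1}, so the formula does not hold at q5.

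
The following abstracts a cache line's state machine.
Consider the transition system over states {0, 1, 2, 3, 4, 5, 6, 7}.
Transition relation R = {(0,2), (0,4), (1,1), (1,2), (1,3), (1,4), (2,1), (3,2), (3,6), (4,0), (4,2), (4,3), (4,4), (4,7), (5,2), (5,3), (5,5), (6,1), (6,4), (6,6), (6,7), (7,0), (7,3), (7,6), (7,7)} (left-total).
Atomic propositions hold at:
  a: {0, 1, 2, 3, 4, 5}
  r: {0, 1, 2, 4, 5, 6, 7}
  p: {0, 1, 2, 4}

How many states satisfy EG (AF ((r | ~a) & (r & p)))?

Sat(~a) = {6, 7}
Sat(r | ~a) = {0, 1, 2, 4, 5, 6, 7}
Sat(r & p) = {0, 1, 2, 4}
Sat((r | ~a) & (r & p)) = {0, 1, 2, 4}
AF ((r | ~a) & (r & p)): least fixpoint, start Z0 = {0, 1, 2, 4}, add states with every successor in Z. Already a fixed point.
Sat(AF ((r | ~a) & (r & p))) = {0, 1, 2, 4}
EG (AF ((r | ~a) & (r & p))): greatest fixpoint, start Z0 = {0, 1, 2, 4}, keep only states in Sat with some successor in Z. Already a fixed point.
Sat(EG (AF ((r | ~a) & (r & p)))) = {0, 1, 2, 4}
|Sat(EG (AF ((r | ~a) & (r & p))))| = |{0, 1, 2, 4}| = 4.

4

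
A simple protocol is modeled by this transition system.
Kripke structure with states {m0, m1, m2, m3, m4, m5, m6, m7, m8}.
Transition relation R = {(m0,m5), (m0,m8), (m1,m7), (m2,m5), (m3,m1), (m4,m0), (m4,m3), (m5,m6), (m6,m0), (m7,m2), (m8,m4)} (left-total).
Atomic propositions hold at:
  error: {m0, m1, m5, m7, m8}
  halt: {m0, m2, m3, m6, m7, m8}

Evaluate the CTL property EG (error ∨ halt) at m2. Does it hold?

Yes

Sat(error ∨ halt) = {m0, m1, m2, m3, m5, m6, m7, m8}
EG (error ∨ halt): greatest fixpoint, start Z0 = {m0, m1, m2, m3, m5, m6, m7, m8}, keep only states in Sat with some successor in Z. Z1 = {m0, m1, m2, m3, m5, m6, m7}; fixed.
Sat(EG (error ∨ halt)) = {m0, m1, m2, m3, m5, m6, m7}
m2 ∈ Sat(EG (error ∨ halt)) = {m0, m1, m2, m3, m5, m6, m7}, so the formula holds at m2.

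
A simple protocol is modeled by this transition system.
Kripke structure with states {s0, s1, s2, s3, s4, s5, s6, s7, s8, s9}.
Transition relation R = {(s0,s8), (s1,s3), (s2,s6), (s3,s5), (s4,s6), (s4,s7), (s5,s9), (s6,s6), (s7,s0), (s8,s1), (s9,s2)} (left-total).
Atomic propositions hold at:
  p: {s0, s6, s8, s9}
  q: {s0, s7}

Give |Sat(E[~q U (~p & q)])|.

Sat(~q) = {s1, s2, s3, s4, s5, s6, s8, s9}
Sat(~p) = {s1, s2, s3, s4, s5, s7}
Sat(~p & q) = {s7}
E[~q U (~p & q)]: least fixpoint, start Z0 = Sat((~p & q)) = {s7}, add states in Sat(~q) with some successor in Z. Z1 = {s4, s7}; fixed.
Sat(E[~q U (~p & q)]) = {s4, s7}
|Sat(E[~q U (~p & q)])| = |{s4, s7}| = 2.

2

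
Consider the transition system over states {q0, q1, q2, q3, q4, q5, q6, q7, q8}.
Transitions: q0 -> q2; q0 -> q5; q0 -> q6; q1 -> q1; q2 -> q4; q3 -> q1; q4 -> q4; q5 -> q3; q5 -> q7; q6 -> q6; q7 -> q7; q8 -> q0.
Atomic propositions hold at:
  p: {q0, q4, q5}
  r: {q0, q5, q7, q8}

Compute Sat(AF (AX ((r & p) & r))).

Sat(r & p) = {q0, q5}
Sat((r & p) & r) = {q0, q5}
Sat(AX ((r & p) & r)) = {s : every successor in {q0, q5}} = {q8}
AF (AX ((r & p) & r)): least fixpoint, start Z0 = {q8}, add states with every successor in Z. Already a fixed point.
Sat(AF (AX ((r & p) & r))) = {q8}

{q8}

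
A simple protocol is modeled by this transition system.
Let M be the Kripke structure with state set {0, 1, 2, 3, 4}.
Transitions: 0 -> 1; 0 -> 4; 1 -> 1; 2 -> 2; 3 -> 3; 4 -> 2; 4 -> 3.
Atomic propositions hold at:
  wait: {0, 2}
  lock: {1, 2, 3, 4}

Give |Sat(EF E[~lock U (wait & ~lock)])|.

1

Sat(~lock) = {0}
Sat(wait & ~lock) = {0}
E[~lock U (wait & ~lock)]: least fixpoint, start Z0 = Sat((wait & ~lock)) = {0}, add states in Sat(~lock) with some successor in Z. Already a fixed point.
Sat(E[~lock U (wait & ~lock)]) = {0}
EF E[~lock U (wait & ~lock)]: least fixpoint, start Z0 = {0}, add states with some successor in Z. Already a fixed point.
Sat(EF E[~lock U (wait & ~lock)]) = {0}
|Sat(EF E[~lock U (wait & ~lock)])| = |{0}| = 1.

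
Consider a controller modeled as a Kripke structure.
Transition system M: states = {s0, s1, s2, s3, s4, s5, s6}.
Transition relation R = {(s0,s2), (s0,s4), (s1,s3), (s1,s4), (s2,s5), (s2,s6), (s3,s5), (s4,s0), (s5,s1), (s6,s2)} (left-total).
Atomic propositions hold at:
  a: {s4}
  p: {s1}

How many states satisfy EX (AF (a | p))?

5

Sat(a | p) = {s1, s4}
AF (a | p): least fixpoint, start Z0 = {s1, s4}, add states with every successor in Z. Z1 = {s1, s4, s5}; Z2 = {s1, s3, s4, s5}; fixed.
Sat(AF (a | p)) = {s1, s3, s4, s5}
Sat(EX (AF (a | p))) = {s : some successor in {s1, s3, s4, s5}} = {s0, s1, s2, s3, s5}
|Sat(EX (AF (a | p)))| = |{s0, s1, s2, s3, s5}| = 5.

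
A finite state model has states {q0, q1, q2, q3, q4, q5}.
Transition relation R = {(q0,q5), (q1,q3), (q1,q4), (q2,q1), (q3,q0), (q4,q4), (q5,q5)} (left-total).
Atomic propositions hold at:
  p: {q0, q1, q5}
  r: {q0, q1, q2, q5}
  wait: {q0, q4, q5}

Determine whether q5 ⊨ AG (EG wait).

EG wait: greatest fixpoint, start Z0 = {q0, q4, q5}, keep only states in Sat with some successor in Z. Already a fixed point.
Sat(EG wait) = {q0, q4, q5}
AG (EG wait): greatest fixpoint, start Z0 = {q0, q4, q5}, keep only states in Sat with every successor in Z. Already a fixed point.
Sat(AG (EG wait)) = {q0, q4, q5}
q5 ∈ Sat(AG (EG wait)) = {q0, q4, q5}, so the formula holds at q5.

Yes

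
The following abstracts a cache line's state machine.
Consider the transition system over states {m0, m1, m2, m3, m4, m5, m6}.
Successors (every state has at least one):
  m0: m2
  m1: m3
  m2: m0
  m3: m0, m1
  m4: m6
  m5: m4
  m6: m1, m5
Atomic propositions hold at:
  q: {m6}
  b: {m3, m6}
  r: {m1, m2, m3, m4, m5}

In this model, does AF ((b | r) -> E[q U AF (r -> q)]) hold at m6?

Sat(b | r) = {m1, m2, m3, m4, m5, m6}
Sat(r -> q) = {m0, m6}
AF (r -> q): least fixpoint, start Z0 = {m0, m6}, add states with every successor in Z. Z1 = {m0, m2, m4, m6}; Z2 = {m0, m2, m4, m5, m6}; fixed.
Sat(AF (r -> q)) = {m0, m2, m4, m5, m6}
E[q U AF (r -> q)]: least fixpoint, start Z0 = Sat(AF (r -> q)) = {m0, m2, m4, m5, m6}, add states in Sat(q) with some successor in Z. Already a fixed point.
Sat(E[q U AF (r -> q)]) = {m0, m2, m4, m5, m6}
Sat((b | r) -> E[q U AF (r -> q)]) = {m0, m2, m4, m5, m6}
AF ((b | r) -> E[q U AF (r -> q)]): least fixpoint, start Z0 = {m0, m2, m4, m5, m6}, add states with every successor in Z. Already a fixed point.
Sat(AF ((b | r) -> E[q U AF (r -> q)])) = {m0, m2, m4, m5, m6}
m6 ∈ Sat(AF ((b | r) -> E[q U AF (r -> q)])) = {m0, m2, m4, m5, m6}, so the formula holds at m6.

Yes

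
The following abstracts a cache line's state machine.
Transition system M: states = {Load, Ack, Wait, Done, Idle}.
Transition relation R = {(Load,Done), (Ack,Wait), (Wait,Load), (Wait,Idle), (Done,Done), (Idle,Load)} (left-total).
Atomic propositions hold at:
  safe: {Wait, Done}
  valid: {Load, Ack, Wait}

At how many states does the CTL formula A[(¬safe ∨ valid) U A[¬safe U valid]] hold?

Sat(¬safe) = {Load, Ack, Idle}
Sat(¬safe ∨ valid) = {Load, Ack, Wait, Idle}
A[¬safe U valid]: least fixpoint, start Z0 = Sat(valid) = {Load, Ack, Wait}, add states in Sat(¬safe) with every successor in Z. Z1 = {Load, Ack, Wait, Idle}; fixed.
Sat(A[¬safe U valid]) = {Load, Ack, Wait, Idle}
A[(¬safe ∨ valid) U A[¬safe U valid]]: least fixpoint, start Z0 = Sat(A[¬safe U valid]) = {Load, Ack, Wait, Idle}, add states in Sat(¬safe ∨ valid) with every successor in Z. Already a fixed point.
Sat(A[(¬safe ∨ valid) U A[¬safe U valid]]) = {Load, Ack, Wait, Idle}
|Sat(A[(¬safe ∨ valid) U A[¬safe U valid]])| = |{Load, Ack, Wait, Idle}| = 4.

4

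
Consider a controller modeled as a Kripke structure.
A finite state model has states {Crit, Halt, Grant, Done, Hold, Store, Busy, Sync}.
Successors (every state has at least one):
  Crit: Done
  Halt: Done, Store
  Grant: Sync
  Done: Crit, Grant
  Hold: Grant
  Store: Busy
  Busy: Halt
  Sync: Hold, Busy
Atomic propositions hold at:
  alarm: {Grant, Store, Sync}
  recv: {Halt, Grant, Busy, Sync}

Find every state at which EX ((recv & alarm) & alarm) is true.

{Grant, Done, Hold}

Sat(recv & alarm) = {Grant, Sync}
Sat((recv & alarm) & alarm) = {Grant, Sync}
Sat(EX ((recv & alarm) & alarm)) = {s : some successor in {Grant, Sync}} = {Grant, Done, Hold}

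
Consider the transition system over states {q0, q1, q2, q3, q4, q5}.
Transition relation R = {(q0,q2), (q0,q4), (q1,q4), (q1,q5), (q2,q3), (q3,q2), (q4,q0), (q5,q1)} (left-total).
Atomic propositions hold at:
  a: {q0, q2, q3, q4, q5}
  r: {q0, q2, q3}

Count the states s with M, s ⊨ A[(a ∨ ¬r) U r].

4

Sat(¬r) = {q1, q4, q5}
Sat(a ∨ ¬r) = {q0, q1, q2, q3, q4, q5}
A[(a ∨ ¬r) U r]: least fixpoint, start Z0 = Sat(r) = {q0, q2, q3}, add states in Sat(a ∨ ¬r) with every successor in Z. Z1 = {q0, q2, q3, q4}; fixed.
Sat(A[(a ∨ ¬r) U r]) = {q0, q2, q3, q4}
|Sat(A[(a ∨ ¬r) U r])| = |{q0, q2, q3, q4}| = 4.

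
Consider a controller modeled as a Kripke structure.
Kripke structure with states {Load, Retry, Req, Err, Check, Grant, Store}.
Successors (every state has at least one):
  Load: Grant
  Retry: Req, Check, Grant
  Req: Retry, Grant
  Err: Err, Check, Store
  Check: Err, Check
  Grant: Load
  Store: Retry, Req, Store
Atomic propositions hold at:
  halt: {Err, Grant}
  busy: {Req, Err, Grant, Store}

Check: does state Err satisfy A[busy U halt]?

Yes

A[busy U halt]: least fixpoint, start Z0 = Sat(halt) = {Err, Grant}, add states in Sat(busy) with every successor in Z. Already a fixed point.
Sat(A[busy U halt]) = {Err, Grant}
Err ∈ Sat(A[busy U halt]) = {Err, Grant}, so the formula holds at Err.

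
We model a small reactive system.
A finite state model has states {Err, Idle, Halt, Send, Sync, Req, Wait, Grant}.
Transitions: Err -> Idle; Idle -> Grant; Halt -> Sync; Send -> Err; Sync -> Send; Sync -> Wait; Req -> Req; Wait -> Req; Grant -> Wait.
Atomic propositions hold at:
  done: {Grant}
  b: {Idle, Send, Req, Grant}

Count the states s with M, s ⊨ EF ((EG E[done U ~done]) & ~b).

Sat(~done) = {Err, Idle, Halt, Send, Sync, Req, Wait}
E[done U ~done]: least fixpoint, start Z0 = Sat(~done) = {Err, Idle, Halt, Send, Sync, Req, Wait}, add states in Sat(done) with some successor in Z. Z1 = {Err, Idle, Halt, Send, Sync, Req, Wait, Grant}; fixed.
Sat(E[done U ~done]) = {Err, Idle, Halt, Send, Sync, Req, Wait, Grant}
EG E[done U ~done]: greatest fixpoint, start Z0 = {Err, Idle, Halt, Send, Sync, Req, Wait, Grant}, keep only states in Sat with some successor in Z. Already a fixed point.
Sat(EG E[done U ~done]) = {Err, Idle, Halt, Send, Sync, Req, Wait, Grant}
Sat(~b) = {Err, Halt, Sync, Wait}
Sat((EG E[done U ~done]) & ~b) = {Err, Halt, Sync, Wait}
EF ((EG E[done U ~done]) & ~b): least fixpoint, start Z0 = {Err, Halt, Sync, Wait}, add states with some successor in Z. Z1 = {Err, Halt, Send, Sync, Wait, Grant}; Z2 = {Err, Idle, Halt, Send, Sync, Wait, Grant}; fixed.
Sat(EF ((EG E[done U ~done]) & ~b)) = {Err, Idle, Halt, Send, Sync, Wait, Grant}
|Sat(EF ((EG E[done U ~done]) & ~b))| = |{Err, Idle, Halt, Send, Sync, Wait, Grant}| = 7.

7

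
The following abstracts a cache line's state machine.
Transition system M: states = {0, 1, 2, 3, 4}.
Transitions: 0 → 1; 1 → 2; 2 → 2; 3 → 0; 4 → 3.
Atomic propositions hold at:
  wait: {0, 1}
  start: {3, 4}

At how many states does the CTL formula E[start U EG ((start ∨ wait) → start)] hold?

1

Sat(start ∨ wait) = {0, 1, 3, 4}
Sat((start ∨ wait) → start) = {2, 3, 4}
EG ((start ∨ wait) → start): greatest fixpoint, start Z0 = {2, 3, 4}, keep only states in Sat with some successor in Z. Z1 = {2, 4}; Z2 = {2}; fixed.
Sat(EG ((start ∨ wait) → start)) = {2}
E[start U EG ((start ∨ wait) → start)]: least fixpoint, start Z0 = Sat(EG ((start ∨ wait) → start)) = {2}, add states in Sat(start) with some successor in Z. Already a fixed point.
Sat(E[start U EG ((start ∨ wait) → start)]) = {2}
|Sat(E[start U EG ((start ∨ wait) → start)])| = |{2}| = 1.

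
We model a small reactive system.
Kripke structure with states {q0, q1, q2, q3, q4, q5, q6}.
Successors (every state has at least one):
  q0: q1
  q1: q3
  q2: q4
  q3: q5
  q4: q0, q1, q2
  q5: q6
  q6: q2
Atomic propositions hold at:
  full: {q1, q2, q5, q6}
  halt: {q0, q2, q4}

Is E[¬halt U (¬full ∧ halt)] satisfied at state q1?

No

Sat(¬halt) = {q1, q3, q5, q6}
Sat(¬full) = {q0, q3, q4}
Sat(¬full ∧ halt) = {q0, q4}
E[¬halt U (¬full ∧ halt)]: least fixpoint, start Z0 = Sat((¬full ∧ halt)) = {q0, q4}, add states in Sat(¬halt) with some successor in Z. Already a fixed point.
Sat(E[¬halt U (¬full ∧ halt)]) = {q0, q4}
q1 ∉ Sat(E[¬halt U (¬full ∧ halt)]) = {q0, q4}, so the formula does not hold at q1.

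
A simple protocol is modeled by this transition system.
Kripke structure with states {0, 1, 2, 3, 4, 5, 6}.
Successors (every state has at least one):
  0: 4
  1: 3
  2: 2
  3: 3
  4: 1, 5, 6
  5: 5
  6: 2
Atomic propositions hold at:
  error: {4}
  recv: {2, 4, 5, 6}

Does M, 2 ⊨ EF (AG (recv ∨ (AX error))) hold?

Sat(AX error) = {s : every successor in {4}} = {0}
Sat(recv ∨ (AX error)) = {0, 2, 4, 5, 6}
AG (recv ∨ (AX error)): greatest fixpoint, start Z0 = {0, 2, 4, 5, 6}, keep only states in Sat with every successor in Z. Z1 = {0, 2, 5, 6}; Z2 = {2, 5, 6}; fixed.
Sat(AG (recv ∨ (AX error))) = {2, 5, 6}
EF (AG (recv ∨ (AX error))): least fixpoint, start Z0 = {2, 5, 6}, add states with some successor in Z. Z1 = {2, 4, 5, 6}; Z2 = {0, 2, 4, 5, 6}; fixed.
Sat(EF (AG (recv ∨ (AX error)))) = {0, 2, 4, 5, 6}
2 ∈ Sat(EF (AG (recv ∨ (AX error)))) = {0, 2, 4, 5, 6}, so the formula holds at 2.

Yes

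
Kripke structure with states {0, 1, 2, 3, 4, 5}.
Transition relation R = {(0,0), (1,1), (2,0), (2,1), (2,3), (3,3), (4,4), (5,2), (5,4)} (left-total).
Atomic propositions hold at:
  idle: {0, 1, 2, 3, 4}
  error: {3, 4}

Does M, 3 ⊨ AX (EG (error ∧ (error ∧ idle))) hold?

Yes

Sat(error ∧ idle) = {3, 4}
Sat(error ∧ (error ∧ idle)) = {3, 4}
EG (error ∧ (error ∧ idle)): greatest fixpoint, start Z0 = {3, 4}, keep only states in Sat with some successor in Z. Already a fixed point.
Sat(EG (error ∧ (error ∧ idle))) = {3, 4}
Sat(AX (EG (error ∧ (error ∧ idle)))) = {s : every successor in {3, 4}} = {3, 4}
3 ∈ Sat(AX (EG (error ∧ (error ∧ idle)))) = {3, 4}, so the formula holds at 3.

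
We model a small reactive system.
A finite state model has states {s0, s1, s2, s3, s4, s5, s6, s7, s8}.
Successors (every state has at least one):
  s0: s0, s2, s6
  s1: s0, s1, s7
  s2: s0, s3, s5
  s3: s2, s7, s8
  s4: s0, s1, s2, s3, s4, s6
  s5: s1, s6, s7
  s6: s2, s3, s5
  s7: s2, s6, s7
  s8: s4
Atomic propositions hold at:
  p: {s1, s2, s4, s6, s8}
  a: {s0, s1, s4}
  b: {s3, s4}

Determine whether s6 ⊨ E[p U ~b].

Sat(~b) = {s0, s1, s2, s5, s6, s7, s8}
E[p U ~b]: least fixpoint, start Z0 = Sat(~b) = {s0, s1, s2, s5, s6, s7, s8}, add states in Sat(p) with some successor in Z. Z1 = {s0, s1, s2, s4, s5, s6, s7, s8}; fixed.
Sat(E[p U ~b]) = {s0, s1, s2, s4, s5, s6, s7, s8}
s6 ∈ Sat(E[p U ~b]) = {s0, s1, s2, s4, s5, s6, s7, s8}, so the formula holds at s6.

Yes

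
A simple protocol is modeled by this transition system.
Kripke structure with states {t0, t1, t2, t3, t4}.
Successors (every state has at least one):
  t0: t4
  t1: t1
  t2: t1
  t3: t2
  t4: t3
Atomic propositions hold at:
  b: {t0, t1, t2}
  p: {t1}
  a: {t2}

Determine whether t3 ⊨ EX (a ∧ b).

Yes

Sat(a ∧ b) = {t2}
Sat(EX (a ∧ b)) = {s : some successor in {t2}} = {t3}
t3 ∈ Sat(EX (a ∧ b)) = {t3}, so the formula holds at t3.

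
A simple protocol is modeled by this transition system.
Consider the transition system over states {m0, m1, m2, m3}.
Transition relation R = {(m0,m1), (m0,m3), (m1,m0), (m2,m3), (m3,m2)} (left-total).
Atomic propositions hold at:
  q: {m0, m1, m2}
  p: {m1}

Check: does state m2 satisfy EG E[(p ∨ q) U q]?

Sat(p ∨ q) = {m0, m1, m2}
E[(p ∨ q) U q]: least fixpoint, start Z0 = Sat(q) = {m0, m1, m2}, add states in Sat(p ∨ q) with some successor in Z. Already a fixed point.
Sat(E[(p ∨ q) U q]) = {m0, m1, m2}
EG E[(p ∨ q) U q]: greatest fixpoint, start Z0 = {m0, m1, m2}, keep only states in Sat with some successor in Z. Z1 = {m0, m1}; fixed.
Sat(EG E[(p ∨ q) U q]) = {m0, m1}
m2 ∉ Sat(EG E[(p ∨ q) U q]) = {m0, m1}, so the formula does not hold at m2.

No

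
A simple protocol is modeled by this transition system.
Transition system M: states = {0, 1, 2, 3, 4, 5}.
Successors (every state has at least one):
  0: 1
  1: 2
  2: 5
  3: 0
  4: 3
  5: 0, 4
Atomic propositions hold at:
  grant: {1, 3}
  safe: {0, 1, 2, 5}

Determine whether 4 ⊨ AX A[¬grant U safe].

No

Sat(¬grant) = {0, 2, 4, 5}
A[¬grant U safe]: least fixpoint, start Z0 = Sat(safe) = {0, 1, 2, 5}, add states in Sat(¬grant) with every successor in Z. Already a fixed point.
Sat(A[¬grant U safe]) = {0, 1, 2, 5}
Sat(AX A[¬grant U safe]) = {s : every successor in {0, 1, 2, 5}} = {0, 1, 2, 3}
4 ∉ Sat(AX A[¬grant U safe]) = {0, 1, 2, 3}, so the formula does not hold at 4.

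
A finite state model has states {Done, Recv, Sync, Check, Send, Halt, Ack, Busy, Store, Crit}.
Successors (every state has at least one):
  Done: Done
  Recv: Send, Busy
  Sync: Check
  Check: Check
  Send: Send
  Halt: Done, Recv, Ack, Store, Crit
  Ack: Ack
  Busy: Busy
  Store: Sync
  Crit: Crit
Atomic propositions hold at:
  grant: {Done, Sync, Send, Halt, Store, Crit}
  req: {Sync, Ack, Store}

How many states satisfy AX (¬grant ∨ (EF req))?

5

Sat(¬grant) = {Recv, Check, Ack, Busy}
EF req: least fixpoint, start Z0 = {Sync, Ack, Store}, add states with some successor in Z. Z1 = {Sync, Halt, Ack, Store}; fixed.
Sat(EF req) = {Sync, Halt, Ack, Store}
Sat(¬grant ∨ (EF req)) = {Recv, Sync, Check, Halt, Ack, Busy, Store}
Sat(AX (¬grant ∨ (EF req))) = {s : every successor in {Recv, Sync, Check, Halt, Ack, Busy, Store}} = {Sync, Check, Ack, Busy, Store}
|Sat(AX (¬grant ∨ (EF req)))| = |{Sync, Check, Ack, Busy, Store}| = 5.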